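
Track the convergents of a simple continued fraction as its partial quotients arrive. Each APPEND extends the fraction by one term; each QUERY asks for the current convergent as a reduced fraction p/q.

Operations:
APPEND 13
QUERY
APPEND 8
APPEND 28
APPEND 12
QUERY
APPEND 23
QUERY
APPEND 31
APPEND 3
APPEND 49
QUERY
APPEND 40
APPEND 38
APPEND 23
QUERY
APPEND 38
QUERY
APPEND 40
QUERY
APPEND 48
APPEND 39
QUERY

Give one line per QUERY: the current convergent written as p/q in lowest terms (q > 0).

13/1
35541/2708
820396/62509
3809436320/290255017
133485459101485/10170749934141
5078244533005336/386930198969075
203263266779314925/15487378708697141
380910150214444062629/29022950599149539018

APPEND 13: p_0 = 13·1 + 0 = 13, q_0 = 13·0 + 1 = 1 → 13/1
APPEND 8: p_1 = 8·13 + 1 = 105, q_1 = 8·1 + 0 = 8 → 105/8
APPEND 28: p_2 = 28·105 + 13 = 2953, q_2 = 28·8 + 1 = 225 → 2953/225
APPEND 12: p_3 = 12·2953 + 105 = 35541, q_3 = 12·225 + 8 = 2708 → 35541/2708
APPEND 23: p_4 = 23·35541 + 2953 = 820396, q_4 = 23·2708 + 225 = 62509 → 820396/62509
APPEND 31: p_5 = 31·820396 + 35541 = 25467817, q_5 = 31·62509 + 2708 = 1940487 → 25467817/1940487
APPEND 3: p_6 = 3·25467817 + 820396 = 77223847, q_6 = 3·1940487 + 62509 = 5883970 → 77223847/5883970
APPEND 49: p_7 = 49·77223847 + 25467817 = 3809436320, q_7 = 49·5883970 + 1940487 = 290255017 → 3809436320/290255017
APPEND 40: p_8 = 40·3809436320 + 77223847 = 152454676647, q_8 = 40·290255017 + 5883970 = 11616084650 → 152454676647/11616084650
APPEND 38: p_9 = 38·152454676647 + 3809436320 = 5797087148906, q_9 = 38·11616084650 + 290255017 = 441701471717 → 5797087148906/441701471717
APPEND 23: p_10 = 23·5797087148906 + 152454676647 = 133485459101485, q_10 = 23·441701471717 + 11616084650 = 10170749934141 → 133485459101485/10170749934141
APPEND 38: p_11 = 38·133485459101485 + 5797087148906 = 5078244533005336, q_11 = 38·10170749934141 + 441701471717 = 386930198969075 → 5078244533005336/386930198969075
APPEND 40: p_12 = 40·5078244533005336 + 133485459101485 = 203263266779314925, q_12 = 40·386930198969075 + 10170749934141 = 15487378708697141 → 203263266779314925/15487378708697141
APPEND 48: p_13 = 48·203263266779314925 + 5078244533005336 = 9761715049940121736, q_13 = 48·15487378708697141 + 386930198969075 = 743781108216431843 → 9761715049940121736/743781108216431843
APPEND 39: p_14 = 39·9761715049940121736 + 203263266779314925 = 380910150214444062629, q_14 = 39·743781108216431843 + 15487378708697141 = 29022950599149539018 → 380910150214444062629/29022950599149539018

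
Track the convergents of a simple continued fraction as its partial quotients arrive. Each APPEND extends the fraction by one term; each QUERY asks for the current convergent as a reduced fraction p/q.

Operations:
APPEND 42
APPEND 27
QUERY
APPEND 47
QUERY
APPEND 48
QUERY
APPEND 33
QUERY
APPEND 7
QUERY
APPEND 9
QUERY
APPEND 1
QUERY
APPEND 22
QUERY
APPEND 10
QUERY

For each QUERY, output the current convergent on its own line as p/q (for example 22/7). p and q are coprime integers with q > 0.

1135/27
53387/1270
2563711/60987
84655850/2013841
595154661/14157874
5441047799/129434707
6036202460/143592581
138237501919/3288471489
1388411221650/33028307471

APPEND 42: p_0 = 42·1 + 0 = 42, q_0 = 42·0 + 1 = 1 → 42/1
APPEND 27: p_1 = 27·42 + 1 = 1135, q_1 = 27·1 + 0 = 27 → 1135/27
APPEND 47: p_2 = 47·1135 + 42 = 53387, q_2 = 47·27 + 1 = 1270 → 53387/1270
APPEND 48: p_3 = 48·53387 + 1135 = 2563711, q_3 = 48·1270 + 27 = 60987 → 2563711/60987
APPEND 33: p_4 = 33·2563711 + 53387 = 84655850, q_4 = 33·60987 + 1270 = 2013841 → 84655850/2013841
APPEND 7: p_5 = 7·84655850 + 2563711 = 595154661, q_5 = 7·2013841 + 60987 = 14157874 → 595154661/14157874
APPEND 9: p_6 = 9·595154661 + 84655850 = 5441047799, q_6 = 9·14157874 + 2013841 = 129434707 → 5441047799/129434707
APPEND 1: p_7 = 1·5441047799 + 595154661 = 6036202460, q_7 = 1·129434707 + 14157874 = 143592581 → 6036202460/143592581
APPEND 22: p_8 = 22·6036202460 + 5441047799 = 138237501919, q_8 = 22·143592581 + 129434707 = 3288471489 → 138237501919/3288471489
APPEND 10: p_9 = 10·138237501919 + 6036202460 = 1388411221650, q_9 = 10·3288471489 + 143592581 = 33028307471 → 1388411221650/33028307471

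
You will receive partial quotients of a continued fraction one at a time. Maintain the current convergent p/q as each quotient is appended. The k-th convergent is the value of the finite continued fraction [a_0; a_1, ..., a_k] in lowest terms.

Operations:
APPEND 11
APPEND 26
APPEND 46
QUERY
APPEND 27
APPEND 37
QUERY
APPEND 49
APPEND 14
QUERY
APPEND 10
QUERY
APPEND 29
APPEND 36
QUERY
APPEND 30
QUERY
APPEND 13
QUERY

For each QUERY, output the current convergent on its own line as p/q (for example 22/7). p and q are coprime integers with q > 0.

13213/1197
13223619/1197962
9089624785/823452724
91544562219/8293259723
95991294011115/8696100708599
2882402702262586/261124349242661
37567226423424733/3403312640863192

APPEND 11: p_0 = 11·1 + 0 = 11, q_0 = 11·0 + 1 = 1 → 11/1
APPEND 26: p_1 = 26·11 + 1 = 287, q_1 = 26·1 + 0 = 26 → 287/26
APPEND 46: p_2 = 46·287 + 11 = 13213, q_2 = 46·26 + 1 = 1197 → 13213/1197
APPEND 27: p_3 = 27·13213 + 287 = 357038, q_3 = 27·1197 + 26 = 32345 → 357038/32345
APPEND 37: p_4 = 37·357038 + 13213 = 13223619, q_4 = 37·32345 + 1197 = 1197962 → 13223619/1197962
APPEND 49: p_5 = 49·13223619 + 357038 = 648314369, q_5 = 49·1197962 + 32345 = 58732483 → 648314369/58732483
APPEND 14: p_6 = 14·648314369 + 13223619 = 9089624785, q_6 = 14·58732483 + 1197962 = 823452724 → 9089624785/823452724
APPEND 10: p_7 = 10·9089624785 + 648314369 = 91544562219, q_7 = 10·823452724 + 58732483 = 8293259723 → 91544562219/8293259723
APPEND 29: p_8 = 29·91544562219 + 9089624785 = 2663881929136, q_8 = 29·8293259723 + 823452724 = 241327984691 → 2663881929136/241327984691
APPEND 36: p_9 = 36·2663881929136 + 91544562219 = 95991294011115, q_9 = 36·241327984691 + 8293259723 = 8696100708599 → 95991294011115/8696100708599
APPEND 30: p_10 = 30·95991294011115 + 2663881929136 = 2882402702262586, q_10 = 30·8696100708599 + 241327984691 = 261124349242661 → 2882402702262586/261124349242661
APPEND 13: p_11 = 13·2882402702262586 + 95991294011115 = 37567226423424733, q_11 = 13·261124349242661 + 8696100708599 = 3403312640863192 → 37567226423424733/3403312640863192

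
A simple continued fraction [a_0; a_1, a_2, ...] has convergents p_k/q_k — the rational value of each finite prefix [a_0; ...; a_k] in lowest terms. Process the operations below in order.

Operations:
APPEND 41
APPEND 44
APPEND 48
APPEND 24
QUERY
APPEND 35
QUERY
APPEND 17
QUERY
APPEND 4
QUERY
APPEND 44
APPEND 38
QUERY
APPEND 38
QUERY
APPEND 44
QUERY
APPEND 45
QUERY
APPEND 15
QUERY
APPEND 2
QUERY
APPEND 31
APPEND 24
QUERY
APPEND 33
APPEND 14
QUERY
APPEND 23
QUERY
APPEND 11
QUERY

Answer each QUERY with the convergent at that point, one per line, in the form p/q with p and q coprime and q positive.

2082149/50756
72961896/1778573
1242434381/30286497
5042699420/122924561
8483648636138/206803677439
322601769382105/7863978709863
14202961501448758/346221866911411
639455869334576215/15587847989723358
9606041001520091983/234163941712761781
19851537872374760181/483915731415246920
15019940698955678542437/366137154505465238144
6962982595627111092354647/169734800258648601088886
160644882746204137653714896/3915998167599213763319431
1774056692803872625283218503/43245714643849999997602627

APPEND 41: p_0 = 41·1 + 0 = 41, q_0 = 41·0 + 1 = 1 → 41/1
APPEND 44: p_1 = 44·41 + 1 = 1805, q_1 = 44·1 + 0 = 44 → 1805/44
APPEND 48: p_2 = 48·1805 + 41 = 86681, q_2 = 48·44 + 1 = 2113 → 86681/2113
APPEND 24: p_3 = 24·86681 + 1805 = 2082149, q_3 = 24·2113 + 44 = 50756 → 2082149/50756
APPEND 35: p_4 = 35·2082149 + 86681 = 72961896, q_4 = 35·50756 + 2113 = 1778573 → 72961896/1778573
APPEND 17: p_5 = 17·72961896 + 2082149 = 1242434381, q_5 = 17·1778573 + 50756 = 30286497 → 1242434381/30286497
APPEND 4: p_6 = 4·1242434381 + 72961896 = 5042699420, q_6 = 4·30286497 + 1778573 = 122924561 → 5042699420/122924561
APPEND 44: p_7 = 44·5042699420 + 1242434381 = 223121208861, q_7 = 44·122924561 + 30286497 = 5438967181 → 223121208861/5438967181
APPEND 38: p_8 = 38·223121208861 + 5042699420 = 8483648636138, q_8 = 38·5438967181 + 122924561 = 206803677439 → 8483648636138/206803677439
APPEND 38: p_9 = 38·8483648636138 + 223121208861 = 322601769382105, q_9 = 38·206803677439 + 5438967181 = 7863978709863 → 322601769382105/7863978709863
APPEND 44: p_10 = 44·322601769382105 + 8483648636138 = 14202961501448758, q_10 = 44·7863978709863 + 206803677439 = 346221866911411 → 14202961501448758/346221866911411
APPEND 45: p_11 = 45·14202961501448758 + 322601769382105 = 639455869334576215, q_11 = 45·346221866911411 + 7863978709863 = 15587847989723358 → 639455869334576215/15587847989723358
APPEND 15: p_12 = 15·639455869334576215 + 14202961501448758 = 9606041001520091983, q_12 = 15·15587847989723358 + 346221866911411 = 234163941712761781 → 9606041001520091983/234163941712761781
APPEND 2: p_13 = 2·9606041001520091983 + 639455869334576215 = 19851537872374760181, q_13 = 2·234163941712761781 + 15587847989723358 = 483915731415246920 → 19851537872374760181/483915731415246920
APPEND 31: p_14 = 31·19851537872374760181 + 9606041001520091983 = 625003715045137657594, q_14 = 31·483915731415246920 + 234163941712761781 = 15235551615585416301 → 625003715045137657594/15235551615585416301
APPEND 24: p_15 = 24·625003715045137657594 + 19851537872374760181 = 15019940698955678542437, q_15 = 24·15235551615585416301 + 483915731415246920 = 366137154505465238144 → 15019940698955678542437/366137154505465238144
APPEND 33: p_16 = 33·15019940698955678542437 + 625003715045137657594 = 496283046780582529558015, q_16 = 33·366137154505465238144 + 15235551615585416301 = 12097761650295938275053 → 496283046780582529558015/12097761650295938275053
APPEND 14: p_17 = 14·496283046780582529558015 + 15019940698955678542437 = 6962982595627111092354647, q_17 = 14·12097761650295938275053 + 366137154505465238144 = 169734800258648601088886 → 6962982595627111092354647/169734800258648601088886
APPEND 23: p_18 = 23·6962982595627111092354647 + 496283046780582529558015 = 160644882746204137653714896, q_18 = 23·169734800258648601088886 + 12097761650295938275053 = 3915998167599213763319431 → 160644882746204137653714896/3915998167599213763319431
APPEND 11: p_19 = 11·160644882746204137653714896 + 6962982595627111092354647 = 1774056692803872625283218503, q_19 = 11·3915998167599213763319431 + 169734800258648601088886 = 43245714643849999997602627 → 1774056692803872625283218503/43245714643849999997602627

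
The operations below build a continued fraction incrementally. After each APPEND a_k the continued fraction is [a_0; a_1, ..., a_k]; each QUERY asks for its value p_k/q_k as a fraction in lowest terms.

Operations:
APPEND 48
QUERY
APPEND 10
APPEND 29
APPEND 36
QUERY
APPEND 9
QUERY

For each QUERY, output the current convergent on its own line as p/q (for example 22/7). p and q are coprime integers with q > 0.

48/1
504373/10486
4553354/94665

APPEND 48: p_0 = 48·1 + 0 = 48, q_0 = 48·0 + 1 = 1 → 48/1
APPEND 10: p_1 = 10·48 + 1 = 481, q_1 = 10·1 + 0 = 10 → 481/10
APPEND 29: p_2 = 29·481 + 48 = 13997, q_2 = 29·10 + 1 = 291 → 13997/291
APPEND 36: p_3 = 36·13997 + 481 = 504373, q_3 = 36·291 + 10 = 10486 → 504373/10486
APPEND 9: p_4 = 9·504373 + 13997 = 4553354, q_4 = 9·10486 + 291 = 94665 → 4553354/94665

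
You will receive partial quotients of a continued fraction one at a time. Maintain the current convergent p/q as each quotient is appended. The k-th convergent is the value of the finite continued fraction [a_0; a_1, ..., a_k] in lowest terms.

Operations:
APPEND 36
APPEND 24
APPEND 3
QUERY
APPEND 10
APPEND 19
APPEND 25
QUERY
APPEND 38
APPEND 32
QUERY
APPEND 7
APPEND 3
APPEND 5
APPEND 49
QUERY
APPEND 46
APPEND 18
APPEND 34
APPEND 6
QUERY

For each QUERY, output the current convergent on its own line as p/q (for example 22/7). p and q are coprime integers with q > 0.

APPEND 36: p_0 = 36·1 + 0 = 36, q_0 = 36·0 + 1 = 1 → 36/1
APPEND 24: p_1 = 24·36 + 1 = 865, q_1 = 24·1 + 0 = 24 → 865/24
APPEND 3: p_2 = 3·865 + 36 = 2631, q_2 = 3·24 + 1 = 73 → 2631/73
APPEND 10: p_3 = 10·2631 + 865 = 27175, q_3 = 10·73 + 24 = 754 → 27175/754
APPEND 19: p_4 = 19·27175 + 2631 = 518956, q_4 = 19·754 + 73 = 14399 → 518956/14399
APPEND 25: p_5 = 25·518956 + 27175 = 13001075, q_5 = 25·14399 + 754 = 360729 → 13001075/360729
APPEND 38: p_6 = 38·13001075 + 518956 = 494559806, q_6 = 38·360729 + 14399 = 13722101 → 494559806/13722101
APPEND 32: p_7 = 32·494559806 + 13001075 = 15838914867, q_7 = 32·13722101 + 360729 = 439467961 → 15838914867/439467961
APPEND 7: p_8 = 7·15838914867 + 494559806 = 111366963875, q_8 = 7·439467961 + 13722101 = 3089997828 → 111366963875/3089997828
APPEND 3: p_9 = 3·111366963875 + 15838914867 = 349939806492, q_9 = 3·3089997828 + 439467961 = 9709461445 → 349939806492/9709461445
APPEND 5: p_10 = 5·349939806492 + 111366963875 = 1861065996335, q_10 = 5·9709461445 + 3089997828 = 51637305053 → 1861065996335/51637305053
APPEND 49: p_11 = 49·1861065996335 + 349939806492 = 91542173626907, q_11 = 49·51637305053 + 9709461445 = 2539937409042 → 91542173626907/2539937409042
APPEND 46: p_12 = 46·91542173626907 + 1861065996335 = 4212801052834057, q_12 = 46·2539937409042 + 51637305053 = 116888758120985 → 4212801052834057/116888758120985
APPEND 18: p_13 = 18·4212801052834057 + 91542173626907 = 75921961124639933, q_13 = 18·116888758120985 + 2539937409042 = 2106537583586772 → 75921961124639933/2106537583586772
APPEND 34: p_14 = 34·75921961124639933 + 4212801052834057 = 2585559479290591779, q_14 = 34·2106537583586772 + 116888758120985 = 71739166600071233 → 2585559479290591779/71739166600071233
APPEND 6: p_15 = 6·2585559479290591779 + 75921961124639933 = 15589278836868190607, q_15 = 6·71739166600071233 + 2106537583586772 = 432541537184014170 → 15589278836868190607/432541537184014170

2631/73
13001075/360729
15838914867/439467961
91542173626907/2539937409042
15589278836868190607/432541537184014170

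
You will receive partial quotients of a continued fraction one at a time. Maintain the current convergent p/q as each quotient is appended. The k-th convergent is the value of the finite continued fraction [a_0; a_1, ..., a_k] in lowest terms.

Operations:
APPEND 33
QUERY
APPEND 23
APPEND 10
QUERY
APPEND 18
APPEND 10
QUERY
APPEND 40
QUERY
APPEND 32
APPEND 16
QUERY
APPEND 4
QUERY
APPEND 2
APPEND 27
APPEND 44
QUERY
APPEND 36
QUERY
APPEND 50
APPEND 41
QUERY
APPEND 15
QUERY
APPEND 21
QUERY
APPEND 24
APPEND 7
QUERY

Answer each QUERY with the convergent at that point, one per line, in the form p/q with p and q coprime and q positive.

33/1
7633/231
1389173/42041
55705074/1685821
28598929730/865498829
116179670461/3515983629
315391289305512/9544790457119
11361248467976497/343829204024262
23314851650681321339/705585033862503241
350291152574907950447/10600976512929218834
7379429055723748280726/223326091805376098755
1249575548485337815095823/37816316350699065221433

APPEND 33: p_0 = 33·1 + 0 = 33, q_0 = 33·0 + 1 = 1 → 33/1
APPEND 23: p_1 = 23·33 + 1 = 760, q_1 = 23·1 + 0 = 23 → 760/23
APPEND 10: p_2 = 10·760 + 33 = 7633, q_2 = 10·23 + 1 = 231 → 7633/231
APPEND 18: p_3 = 18·7633 + 760 = 138154, q_3 = 18·231 + 23 = 4181 → 138154/4181
APPEND 10: p_4 = 10·138154 + 7633 = 1389173, q_4 = 10·4181 + 231 = 42041 → 1389173/42041
APPEND 40: p_5 = 40·1389173 + 138154 = 55705074, q_5 = 40·42041 + 4181 = 1685821 → 55705074/1685821
APPEND 32: p_6 = 32·55705074 + 1389173 = 1783951541, q_6 = 32·1685821 + 42041 = 53988313 → 1783951541/53988313
APPEND 16: p_7 = 16·1783951541 + 55705074 = 28598929730, q_7 = 16·53988313 + 1685821 = 865498829 → 28598929730/865498829
APPEND 4: p_8 = 4·28598929730 + 1783951541 = 116179670461, q_8 = 4·865498829 + 53988313 = 3515983629 → 116179670461/3515983629
APPEND 2: p_9 = 2·116179670461 + 28598929730 = 260958270652, q_9 = 2·3515983629 + 865498829 = 7897466087 → 260958270652/7897466087
APPEND 27: p_10 = 27·260958270652 + 116179670461 = 7162052978065, q_10 = 27·7897466087 + 3515983629 = 216747567978 → 7162052978065/216747567978
APPEND 44: p_11 = 44·7162052978065 + 260958270652 = 315391289305512, q_11 = 44·216747567978 + 7897466087 = 9544790457119 → 315391289305512/9544790457119
APPEND 36: p_12 = 36·315391289305512 + 7162052978065 = 11361248467976497, q_12 = 36·9544790457119 + 216747567978 = 343829204024262 → 11361248467976497/343829204024262
APPEND 50: p_13 = 50·11361248467976497 + 315391289305512 = 568377814688130362, q_13 = 50·343829204024262 + 9544790457119 = 17201004991670219 → 568377814688130362/17201004991670219
APPEND 41: p_14 = 41·568377814688130362 + 11361248467976497 = 23314851650681321339, q_14 = 41·17201004991670219 + 343829204024262 = 705585033862503241 → 23314851650681321339/705585033862503241
APPEND 15: p_15 = 15·23314851650681321339 + 568377814688130362 = 350291152574907950447, q_15 = 15·705585033862503241 + 17201004991670219 = 10600976512929218834 → 350291152574907950447/10600976512929218834
APPEND 21: p_16 = 21·350291152574907950447 + 23314851650681321339 = 7379429055723748280726, q_16 = 21·10600976512929218834 + 705585033862503241 = 223326091805376098755 → 7379429055723748280726/223326091805376098755
APPEND 24: p_17 = 24·7379429055723748280726 + 350291152574907950447 = 177456588489944866687871, q_17 = 24·223326091805376098755 + 10600976512929218834 = 5370427179841955588954 → 177456588489944866687871/5370427179841955588954
APPEND 7: p_18 = 7·177456588489944866687871 + 7379429055723748280726 = 1249575548485337815095823, q_18 = 7·5370427179841955588954 + 223326091805376098755 = 37816316350699065221433 → 1249575548485337815095823/37816316350699065221433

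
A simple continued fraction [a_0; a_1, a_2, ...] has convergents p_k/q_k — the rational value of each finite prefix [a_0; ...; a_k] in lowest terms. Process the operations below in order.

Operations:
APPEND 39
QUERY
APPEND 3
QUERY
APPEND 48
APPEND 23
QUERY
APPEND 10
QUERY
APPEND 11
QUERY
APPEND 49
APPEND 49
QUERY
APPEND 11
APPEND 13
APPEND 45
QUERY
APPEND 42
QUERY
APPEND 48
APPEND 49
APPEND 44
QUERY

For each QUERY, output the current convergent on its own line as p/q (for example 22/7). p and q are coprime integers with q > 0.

APPEND 39: p_0 = 39·1 + 0 = 39, q_0 = 39·0 + 1 = 1 → 39/1
APPEND 3: p_1 = 3·39 + 1 = 118, q_1 = 3·1 + 0 = 3 → 118/3
APPEND 48: p_2 = 48·118 + 39 = 5703, q_2 = 48·3 + 1 = 145 → 5703/145
APPEND 23: p_3 = 23·5703 + 118 = 131287, q_3 = 23·145 + 3 = 3338 → 131287/3338
APPEND 10: p_4 = 10·131287 + 5703 = 1318573, q_4 = 10·3338 + 145 = 33525 → 1318573/33525
APPEND 11: p_5 = 11·1318573 + 131287 = 14635590, q_5 = 11·33525 + 3338 = 372113 → 14635590/372113
APPEND 49: p_6 = 49·14635590 + 1318573 = 718462483, q_6 = 49·372113 + 33525 = 18267062 → 718462483/18267062
APPEND 49: p_7 = 49·718462483 + 14635590 = 35219297257, q_7 = 49·18267062 + 372113 = 895458151 → 35219297257/895458151
APPEND 11: p_8 = 11·35219297257 + 718462483 = 388130732310, q_8 = 11·895458151 + 18267062 = 9868306723 → 388130732310/9868306723
APPEND 13: p_9 = 13·388130732310 + 35219297257 = 5080918817287, q_9 = 13·9868306723 + 895458151 = 129183445550 → 5080918817287/129183445550
APPEND 45: p_10 = 45·5080918817287 + 388130732310 = 229029477510225, q_10 = 45·129183445550 + 9868306723 = 5823123356473 → 229029477510225/5823123356473
APPEND 42: p_11 = 42·229029477510225 + 5080918817287 = 9624318974246737, q_11 = 42·5823123356473 + 129183445550 = 244700364417416 → 9624318974246737/244700364417416
APPEND 48: p_12 = 48·9624318974246737 + 229029477510225 = 462196340241353601, q_12 = 48·244700364417416 + 5823123356473 = 11751440615392441 → 462196340241353601/11751440615392441
APPEND 49: p_13 = 49·462196340241353601 + 9624318974246737 = 22657244990800573186, q_13 = 49·11751440615392441 + 244700364417416 = 576065290518647025 → 22657244990800573186/576065290518647025
APPEND 44: p_14 = 44·22657244990800573186 + 462196340241353601 = 997380975935466573785, q_14 = 44·576065290518647025 + 11751440615392441 = 25358624223435861541 → 997380975935466573785/25358624223435861541

39/1
118/3
131287/3338
1318573/33525
14635590/372113
35219297257/895458151
229029477510225/5823123356473
9624318974246737/244700364417416
997380975935466573785/25358624223435861541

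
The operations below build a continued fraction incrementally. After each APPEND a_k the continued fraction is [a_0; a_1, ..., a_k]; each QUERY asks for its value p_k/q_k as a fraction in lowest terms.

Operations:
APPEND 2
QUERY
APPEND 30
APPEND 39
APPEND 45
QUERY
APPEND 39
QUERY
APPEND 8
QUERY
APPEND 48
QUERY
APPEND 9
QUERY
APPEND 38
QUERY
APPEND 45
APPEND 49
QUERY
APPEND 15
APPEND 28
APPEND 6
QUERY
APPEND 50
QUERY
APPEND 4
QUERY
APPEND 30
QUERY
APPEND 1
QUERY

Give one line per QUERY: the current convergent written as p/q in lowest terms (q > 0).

2/1
107206/52725
4183415/2057446
33574526/16512293
1615760663/794647510
14575420493/7168339883
555481739397/273191563064
1226106912713939/603011836773451
3119764567080296501/1534331910527880938
156505119679370807393/76970807931758647135
629140243284563526073/309417563637562469478
19030712418216276589583/9359497717058632731475
19659852661500840115656/9668915280696195200953

APPEND 2: p_0 = 2·1 + 0 = 2, q_0 = 2·0 + 1 = 1 → 2/1
APPEND 30: p_1 = 30·2 + 1 = 61, q_1 = 30·1 + 0 = 30 → 61/30
APPEND 39: p_2 = 39·61 + 2 = 2381, q_2 = 39·30 + 1 = 1171 → 2381/1171
APPEND 45: p_3 = 45·2381 + 61 = 107206, q_3 = 45·1171 + 30 = 52725 → 107206/52725
APPEND 39: p_4 = 39·107206 + 2381 = 4183415, q_4 = 39·52725 + 1171 = 2057446 → 4183415/2057446
APPEND 8: p_5 = 8·4183415 + 107206 = 33574526, q_5 = 8·2057446 + 52725 = 16512293 → 33574526/16512293
APPEND 48: p_6 = 48·33574526 + 4183415 = 1615760663, q_6 = 48·16512293 + 2057446 = 794647510 → 1615760663/794647510
APPEND 9: p_7 = 9·1615760663 + 33574526 = 14575420493, q_7 = 9·794647510 + 16512293 = 7168339883 → 14575420493/7168339883
APPEND 38: p_8 = 38·14575420493 + 1615760663 = 555481739397, q_8 = 38·7168339883 + 794647510 = 273191563064 → 555481739397/273191563064
APPEND 45: p_9 = 45·555481739397 + 14575420493 = 25011253693358, q_9 = 45·273191563064 + 7168339883 = 12300788677763 → 25011253693358/12300788677763
APPEND 49: p_10 = 49·25011253693358 + 555481739397 = 1226106912713939, q_10 = 49·12300788677763 + 273191563064 = 603011836773451 → 1226106912713939/603011836773451
APPEND 15: p_11 = 15·1226106912713939 + 25011253693358 = 18416614944402443, q_11 = 15·603011836773451 + 12300788677763 = 9057478340279528 → 18416614944402443/9057478340279528
APPEND 28: p_12 = 28·18416614944402443 + 1226106912713939 = 516891325355982343, q_12 = 28·9057478340279528 + 603011836773451 = 254212405364600235 → 516891325355982343/254212405364600235
APPEND 6: p_13 = 6·516891325355982343 + 18416614944402443 = 3119764567080296501, q_13 = 6·254212405364600235 + 9057478340279528 = 1534331910527880938 → 3119764567080296501/1534331910527880938
APPEND 50: p_14 = 50·3119764567080296501 + 516891325355982343 = 156505119679370807393, q_14 = 50·1534331910527880938 + 254212405364600235 = 76970807931758647135 → 156505119679370807393/76970807931758647135
APPEND 4: p_15 = 4·156505119679370807393 + 3119764567080296501 = 629140243284563526073, q_15 = 4·76970807931758647135 + 1534331910527880938 = 309417563637562469478 → 629140243284563526073/309417563637562469478
APPEND 30: p_16 = 30·629140243284563526073 + 156505119679370807393 = 19030712418216276589583, q_16 = 30·309417563637562469478 + 76970807931758647135 = 9359497717058632731475 → 19030712418216276589583/9359497717058632731475
APPEND 1: p_17 = 1·19030712418216276589583 + 629140243284563526073 = 19659852661500840115656, q_17 = 1·9359497717058632731475 + 309417563637562469478 = 9668915280696195200953 → 19659852661500840115656/9668915280696195200953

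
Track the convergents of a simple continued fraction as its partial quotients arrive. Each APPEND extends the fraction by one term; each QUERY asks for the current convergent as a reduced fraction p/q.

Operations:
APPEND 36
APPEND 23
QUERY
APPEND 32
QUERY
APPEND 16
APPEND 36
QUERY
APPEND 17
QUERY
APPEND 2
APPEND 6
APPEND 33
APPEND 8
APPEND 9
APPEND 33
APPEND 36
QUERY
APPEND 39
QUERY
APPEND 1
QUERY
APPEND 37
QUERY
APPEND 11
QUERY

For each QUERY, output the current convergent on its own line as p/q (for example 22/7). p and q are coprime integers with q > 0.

APPEND 36: p_0 = 36·1 + 0 = 36, q_0 = 36·0 + 1 = 1 → 36/1
APPEND 23: p_1 = 23·36 + 1 = 829, q_1 = 23·1 + 0 = 23 → 829/23
APPEND 32: p_2 = 32·829 + 36 = 26564, q_2 = 32·23 + 1 = 737 → 26564/737
APPEND 16: p_3 = 16·26564 + 829 = 425853, q_3 = 16·737 + 23 = 11815 → 425853/11815
APPEND 36: p_4 = 36·425853 + 26564 = 15357272, q_4 = 36·11815 + 737 = 426077 → 15357272/426077
APPEND 17: p_5 = 17·15357272 + 425853 = 261499477, q_5 = 17·426077 + 11815 = 7255124 → 261499477/7255124
APPEND 2: p_6 = 2·261499477 + 15357272 = 538356226, q_6 = 2·7255124 + 426077 = 14936325 → 538356226/14936325
APPEND 6: p_7 = 6·538356226 + 261499477 = 3491636833, q_7 = 6·14936325 + 7255124 = 96873074 → 3491636833/96873074
APPEND 33: p_8 = 33·3491636833 + 538356226 = 115762371715, q_8 = 33·96873074 + 14936325 = 3211747767 → 115762371715/3211747767
APPEND 8: p_9 = 8·115762371715 + 3491636833 = 929590610553, q_9 = 8·3211747767 + 96873074 = 25790855210 → 929590610553/25790855210
APPEND 9: p_10 = 9·929590610553 + 115762371715 = 8482077866692, q_10 = 9·25790855210 + 3211747767 = 235329444657 → 8482077866692/235329444657
APPEND 33: p_11 = 33·8482077866692 + 929590610553 = 280838160211389, q_11 = 33·235329444657 + 25790855210 = 7791662528891 → 280838160211389/7791662528891
APPEND 36: p_12 = 36·280838160211389 + 8482077866692 = 10118655845476696, q_12 = 36·7791662528891 + 235329444657 = 280735180484733 → 10118655845476696/280735180484733
APPEND 39: p_13 = 39·10118655845476696 + 280838160211389 = 394908416133802533, q_13 = 39·280735180484733 + 7791662528891 = 10956463701433478 → 394908416133802533/10956463701433478
APPEND 1: p_14 = 1·394908416133802533 + 10118655845476696 = 405027071979279229, q_14 = 1·10956463701433478 + 280735180484733 = 11237198881918211 → 405027071979279229/11237198881918211
APPEND 37: p_15 = 37·405027071979279229 + 394908416133802533 = 15380910079367134006, q_15 = 37·11237198881918211 + 10956463701433478 = 426732822332407285 → 15380910079367134006/426732822332407285
APPEND 11: p_16 = 11·15380910079367134006 + 405027071979279229 = 169595037945017753295, q_16 = 11·426732822332407285 + 11237198881918211 = 4705298244538398346 → 169595037945017753295/4705298244538398346

829/23
26564/737
15357272/426077
261499477/7255124
10118655845476696/280735180484733
394908416133802533/10956463701433478
405027071979279229/11237198881918211
15380910079367134006/426732822332407285
169595037945017753295/4705298244538398346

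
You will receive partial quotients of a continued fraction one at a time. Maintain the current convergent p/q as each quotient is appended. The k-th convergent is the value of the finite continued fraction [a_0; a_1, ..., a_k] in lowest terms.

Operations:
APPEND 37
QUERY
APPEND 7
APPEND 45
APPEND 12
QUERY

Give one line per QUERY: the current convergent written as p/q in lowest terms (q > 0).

37/1
141104/3799

APPEND 37: p_0 = 37·1 + 0 = 37, q_0 = 37·0 + 1 = 1 → 37/1
APPEND 7: p_1 = 7·37 + 1 = 260, q_1 = 7·1 + 0 = 7 → 260/7
APPEND 45: p_2 = 45·260 + 37 = 11737, q_2 = 45·7 + 1 = 316 → 11737/316
APPEND 12: p_3 = 12·11737 + 260 = 141104, q_3 = 12·316 + 7 = 3799 → 141104/3799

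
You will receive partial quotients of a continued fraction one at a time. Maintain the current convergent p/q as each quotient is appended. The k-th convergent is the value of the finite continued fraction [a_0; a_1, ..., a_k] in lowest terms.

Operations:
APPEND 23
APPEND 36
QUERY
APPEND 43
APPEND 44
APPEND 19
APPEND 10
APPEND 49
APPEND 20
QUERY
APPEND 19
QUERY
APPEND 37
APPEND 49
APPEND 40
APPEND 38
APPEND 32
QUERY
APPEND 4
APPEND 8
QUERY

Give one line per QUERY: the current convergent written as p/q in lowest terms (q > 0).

APPEND 23: p_0 = 23·1 + 0 = 23, q_0 = 23·0 + 1 = 1 → 23/1
APPEND 36: p_1 = 36·23 + 1 = 829, q_1 = 36·1 + 0 = 36 → 829/36
APPEND 43: p_2 = 43·829 + 23 = 35670, q_2 = 43·36 + 1 = 1549 → 35670/1549
APPEND 44: p_3 = 44·35670 + 829 = 1570309, q_3 = 44·1549 + 36 = 68192 → 1570309/68192
APPEND 19: p_4 = 19·1570309 + 35670 = 29871541, q_4 = 19·68192 + 1549 = 1297197 → 29871541/1297197
APPEND 10: p_5 = 10·29871541 + 1570309 = 300285719, q_5 = 10·1297197 + 68192 = 13040162 → 300285719/13040162
APPEND 49: p_6 = 49·300285719 + 29871541 = 14743871772, q_6 = 49·13040162 + 1297197 = 640265135 → 14743871772/640265135
APPEND 20: p_7 = 20·14743871772 + 300285719 = 295177721159, q_7 = 20·640265135 + 13040162 = 12818342862 → 295177721159/12818342862
APPEND 19: p_8 = 19·295177721159 + 14743871772 = 5623120573793, q_8 = 19·12818342862 + 640265135 = 244188779513 → 5623120573793/244188779513
APPEND 37: p_9 = 37·5623120573793 + 295177721159 = 208350638951500, q_9 = 37·244188779513 + 12818342862 = 9047803184843 → 208350638951500/9047803184843
APPEND 49: p_10 = 49·208350638951500 + 5623120573793 = 10214804429197293, q_10 = 49·9047803184843 + 244188779513 = 443586544836820 → 10214804429197293/443586544836820
APPEND 40: p_11 = 40·10214804429197293 + 208350638951500 = 408800527806843220, q_11 = 40·443586544836820 + 9047803184843 = 17752509596657643 → 408800527806843220/17752509596657643
APPEND 38: p_12 = 38·408800527806843220 + 10214804429197293 = 15544634861089239653, q_12 = 38·17752509596657643 + 443586544836820 = 675038951217827254 → 15544634861089239653/675038951217827254
APPEND 32: p_13 = 32·15544634861089239653 + 408800527806843220 = 497837116082662512116, q_13 = 32·675038951217827254 + 17752509596657643 = 21618998948567129771 → 497837116082662512116/21618998948567129771
APPEND 4: p_14 = 4·497837116082662512116 + 15544634861089239653 = 2006893099191739288117, q_14 = 4·21618998948567129771 + 675038951217827254 = 87151034745486346338 → 2006893099191739288117/87151034745486346338
APPEND 8: p_15 = 8·2006893099191739288117 + 497837116082662512116 = 16552981909616576817052, q_15 = 8·87151034745486346338 + 21618998948567129771 = 718827276912457900475 → 16552981909616576817052/718827276912457900475

829/36
295177721159/12818342862
5623120573793/244188779513
497837116082662512116/21618998948567129771
16552981909616576817052/718827276912457900475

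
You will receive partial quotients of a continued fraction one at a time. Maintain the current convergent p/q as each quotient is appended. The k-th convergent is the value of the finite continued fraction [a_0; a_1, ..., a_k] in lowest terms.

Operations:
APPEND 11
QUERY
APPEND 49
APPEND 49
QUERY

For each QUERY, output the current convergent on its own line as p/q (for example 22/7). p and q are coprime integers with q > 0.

11/1
26471/2402

APPEND 11: p_0 = 11·1 + 0 = 11, q_0 = 11·0 + 1 = 1 → 11/1
APPEND 49: p_1 = 49·11 + 1 = 540, q_1 = 49·1 + 0 = 49 → 540/49
APPEND 49: p_2 = 49·540 + 11 = 26471, q_2 = 49·49 + 1 = 2402 → 26471/2402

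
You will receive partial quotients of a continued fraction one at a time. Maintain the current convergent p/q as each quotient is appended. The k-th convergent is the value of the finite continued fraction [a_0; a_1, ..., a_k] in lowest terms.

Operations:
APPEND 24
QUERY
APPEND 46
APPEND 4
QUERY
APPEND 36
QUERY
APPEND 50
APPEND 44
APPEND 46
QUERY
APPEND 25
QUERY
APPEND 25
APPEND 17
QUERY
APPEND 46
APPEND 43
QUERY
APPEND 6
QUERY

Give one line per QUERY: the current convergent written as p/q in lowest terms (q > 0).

24/1
4444/185
161089/6706
16326670444/679665601
408521513525/17006408071
174307718159198/7256284153463
345394836910921309/14378497454000445
2080397405865359531/86605199634929344

APPEND 24: p_0 = 24·1 + 0 = 24, q_0 = 24·0 + 1 = 1 → 24/1
APPEND 46: p_1 = 46·24 + 1 = 1105, q_1 = 46·1 + 0 = 46 → 1105/46
APPEND 4: p_2 = 4·1105 + 24 = 4444, q_2 = 4·46 + 1 = 185 → 4444/185
APPEND 36: p_3 = 36·4444 + 1105 = 161089, q_3 = 36·185 + 46 = 6706 → 161089/6706
APPEND 50: p_4 = 50·161089 + 4444 = 8058894, q_4 = 50·6706 + 185 = 335485 → 8058894/335485
APPEND 44: p_5 = 44·8058894 + 161089 = 354752425, q_5 = 44·335485 + 6706 = 14768046 → 354752425/14768046
APPEND 46: p_6 = 46·354752425 + 8058894 = 16326670444, q_6 = 46·14768046 + 335485 = 679665601 → 16326670444/679665601
APPEND 25: p_7 = 25·16326670444 + 354752425 = 408521513525, q_7 = 25·679665601 + 14768046 = 17006408071 → 408521513525/17006408071
APPEND 25: p_8 = 25·408521513525 + 16326670444 = 10229364508569, q_8 = 25·17006408071 + 679665601 = 425839867376 → 10229364508569/425839867376
APPEND 17: p_9 = 17·10229364508569 + 408521513525 = 174307718159198, q_9 = 17·425839867376 + 17006408071 = 7256284153463 → 174307718159198/7256284153463
APPEND 46: p_10 = 46·174307718159198 + 10229364508569 = 8028384399831677, q_10 = 46·7256284153463 + 425839867376 = 334214910926674 → 8028384399831677/334214910926674
APPEND 43: p_11 = 43·8028384399831677 + 174307718159198 = 345394836910921309, q_11 = 43·334214910926674 + 7256284153463 = 14378497454000445 → 345394836910921309/14378497454000445
APPEND 6: p_12 = 6·345394836910921309 + 8028384399831677 = 2080397405865359531, q_12 = 6·14378497454000445 + 334214910926674 = 86605199634929344 → 2080397405865359531/86605199634929344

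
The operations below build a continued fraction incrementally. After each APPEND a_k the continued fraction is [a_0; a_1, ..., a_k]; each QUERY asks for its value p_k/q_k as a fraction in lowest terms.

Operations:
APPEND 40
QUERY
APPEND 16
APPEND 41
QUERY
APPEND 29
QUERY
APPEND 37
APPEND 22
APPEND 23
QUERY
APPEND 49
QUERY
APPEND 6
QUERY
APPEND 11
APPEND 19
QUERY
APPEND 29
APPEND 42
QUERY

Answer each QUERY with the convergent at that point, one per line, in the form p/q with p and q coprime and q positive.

APPEND 40: p_0 = 40·1 + 0 = 40, q_0 = 40·0 + 1 = 1 → 40/1
APPEND 16: p_1 = 16·40 + 1 = 641, q_1 = 16·1 + 0 = 16 → 641/16
APPEND 41: p_2 = 41·641 + 40 = 26321, q_2 = 41·16 + 1 = 657 → 26321/657
APPEND 29: p_3 = 29·26321 + 641 = 763950, q_3 = 29·657 + 16 = 19069 → 763950/19069
APPEND 37: p_4 = 37·763950 + 26321 = 28292471, q_4 = 37·19069 + 657 = 706210 → 28292471/706210
APPEND 22: p_5 = 22·28292471 + 763950 = 623198312, q_5 = 22·706210 + 19069 = 15555689 → 623198312/15555689
APPEND 23: p_6 = 23·623198312 + 28292471 = 14361853647, q_6 = 23·15555689 + 706210 = 358487057 → 14361853647/358487057
APPEND 49: p_7 = 49·14361853647 + 623198312 = 704354027015, q_7 = 49·358487057 + 15555689 = 17581421482 → 704354027015/17581421482
APPEND 6: p_8 = 6·704354027015 + 14361853647 = 4240486015737, q_8 = 6·17581421482 + 358487057 = 105847015949 → 4240486015737/105847015949
APPEND 11: p_9 = 11·4240486015737 + 704354027015 = 47349700200122, q_9 = 11·105847015949 + 17581421482 = 1181898596921 → 47349700200122/1181898596921
APPEND 19: p_10 = 19·47349700200122 + 4240486015737 = 903884789818055, q_10 = 19·1181898596921 + 105847015949 = 22561920357448 → 903884789818055/22561920357448
APPEND 29: p_11 = 29·903884789818055 + 47349700200122 = 26260008604923717, q_11 = 29·22561920357448 + 1181898596921 = 655477588962913 → 26260008604923717/655477588962913
APPEND 42: p_12 = 42·26260008604923717 + 903884789818055 = 1103824246196614169, q_12 = 42·655477588962913 + 22561920357448 = 27552620656799794 → 1103824246196614169/27552620656799794

40/1
26321/657
763950/19069
14361853647/358487057
704354027015/17581421482
4240486015737/105847015949
903884789818055/22561920357448
1103824246196614169/27552620656799794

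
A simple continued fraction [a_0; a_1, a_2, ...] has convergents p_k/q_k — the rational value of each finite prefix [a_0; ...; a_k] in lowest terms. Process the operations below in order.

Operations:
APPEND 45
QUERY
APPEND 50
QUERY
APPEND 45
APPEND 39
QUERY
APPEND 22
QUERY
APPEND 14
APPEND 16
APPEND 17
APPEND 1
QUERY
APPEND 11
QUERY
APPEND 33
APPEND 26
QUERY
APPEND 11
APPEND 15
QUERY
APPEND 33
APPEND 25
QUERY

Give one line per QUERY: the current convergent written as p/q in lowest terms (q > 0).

45/1
2251/50
3954511/87839
87100582/1934709
355119618927/7888042847
4241774523998/94219799215
3652917426206384/81139896639707
608489297933922659/13515979963445492
503620220727599643459/11186590849917319367

APPEND 45: p_0 = 45·1 + 0 = 45, q_0 = 45·0 + 1 = 1 → 45/1
APPEND 50: p_1 = 50·45 + 1 = 2251, q_1 = 50·1 + 0 = 50 → 2251/50
APPEND 45: p_2 = 45·2251 + 45 = 101340, q_2 = 45·50 + 1 = 2251 → 101340/2251
APPEND 39: p_3 = 39·101340 + 2251 = 3954511, q_3 = 39·2251 + 50 = 87839 → 3954511/87839
APPEND 22: p_4 = 22·3954511 + 101340 = 87100582, q_4 = 22·87839 + 2251 = 1934709 → 87100582/1934709
APPEND 14: p_5 = 14·87100582 + 3954511 = 1223362659, q_5 = 14·1934709 + 87839 = 27173765 → 1223362659/27173765
APPEND 16: p_6 = 16·1223362659 + 87100582 = 19660903126, q_6 = 16·27173765 + 1934709 = 436714949 → 19660903126/436714949
APPEND 17: p_7 = 17·19660903126 + 1223362659 = 335458715801, q_7 = 17·436714949 + 27173765 = 7451327898 → 335458715801/7451327898
APPEND 1: p_8 = 1·335458715801 + 19660903126 = 355119618927, q_8 = 1·7451327898 + 436714949 = 7888042847 → 355119618927/7888042847
APPEND 11: p_9 = 11·355119618927 + 335458715801 = 4241774523998, q_9 = 11·7888042847 + 7451327898 = 94219799215 → 4241774523998/94219799215
APPEND 33: p_10 = 33·4241774523998 + 355119618927 = 140333678910861, q_10 = 33·94219799215 + 7888042847 = 3117141416942 → 140333678910861/3117141416942
APPEND 26: p_11 = 26·140333678910861 + 4241774523998 = 3652917426206384, q_11 = 26·3117141416942 + 94219799215 = 81139896639707 → 3652917426206384/81139896639707
APPEND 11: p_12 = 11·3652917426206384 + 140333678910861 = 40322425367181085, q_12 = 11·81139896639707 + 3117141416942 = 895656004453719 → 40322425367181085/895656004453719
APPEND 15: p_13 = 15·40322425367181085 + 3652917426206384 = 608489297933922659, q_13 = 15·895656004453719 + 81139896639707 = 13515979963445492 → 608489297933922659/13515979963445492
APPEND 33: p_14 = 33·608489297933922659 + 40322425367181085 = 20120469257186628832, q_14 = 33·13515979963445492 + 895656004453719 = 446922994798154955 → 20120469257186628832/446922994798154955
APPEND 25: p_15 = 25·20120469257186628832 + 608489297933922659 = 503620220727599643459, q_15 = 25·446922994798154955 + 13515979963445492 = 11186590849917319367 → 503620220727599643459/11186590849917319367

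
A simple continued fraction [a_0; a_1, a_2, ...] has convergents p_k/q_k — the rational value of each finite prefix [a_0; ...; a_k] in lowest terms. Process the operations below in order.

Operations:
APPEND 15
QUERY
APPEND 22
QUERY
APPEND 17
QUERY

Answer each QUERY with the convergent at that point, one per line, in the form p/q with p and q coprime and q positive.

APPEND 15: p_0 = 15·1 + 0 = 15, q_0 = 15·0 + 1 = 1 → 15/1
APPEND 22: p_1 = 22·15 + 1 = 331, q_1 = 22·1 + 0 = 22 → 331/22
APPEND 17: p_2 = 17·331 + 15 = 5642, q_2 = 17·22 + 1 = 375 → 5642/375

15/1
331/22
5642/375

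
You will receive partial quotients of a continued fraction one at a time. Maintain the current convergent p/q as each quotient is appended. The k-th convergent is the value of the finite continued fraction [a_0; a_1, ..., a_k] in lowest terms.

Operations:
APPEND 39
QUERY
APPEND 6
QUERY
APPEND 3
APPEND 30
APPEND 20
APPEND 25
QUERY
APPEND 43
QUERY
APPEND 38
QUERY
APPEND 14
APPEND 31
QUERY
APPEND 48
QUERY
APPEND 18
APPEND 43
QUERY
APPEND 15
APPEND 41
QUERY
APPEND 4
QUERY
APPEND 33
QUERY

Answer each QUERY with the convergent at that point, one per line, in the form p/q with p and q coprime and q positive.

APPEND 39: p_0 = 39·1 + 0 = 39, q_0 = 39·0 + 1 = 1 → 39/1
APPEND 6: p_1 = 6·39 + 1 = 235, q_1 = 6·1 + 0 = 6 → 235/6
APPEND 3: p_2 = 3·235 + 39 = 744, q_2 = 3·6 + 1 = 19 → 744/19
APPEND 30: p_3 = 30·744 + 235 = 22555, q_3 = 30·19 + 6 = 576 → 22555/576
APPEND 20: p_4 = 20·22555 + 744 = 451844, q_4 = 20·576 + 19 = 11539 → 451844/11539
APPEND 25: p_5 = 25·451844 + 22555 = 11318655, q_5 = 25·11539 + 576 = 289051 → 11318655/289051
APPEND 43: p_6 = 43·11318655 + 451844 = 487154009, q_6 = 43·289051 + 11539 = 12440732 → 487154009/12440732
APPEND 38: p_7 = 38·487154009 + 11318655 = 18523170997, q_7 = 38·12440732 + 289051 = 473036867 → 18523170997/473036867
APPEND 14: p_8 = 14·18523170997 + 487154009 = 259811547967, q_8 = 14·473036867 + 12440732 = 6634956870 → 259811547967/6634956870
APPEND 31: p_9 = 31·259811547967 + 18523170997 = 8072681157974, q_9 = 31·6634956870 + 473036867 = 206156699837 → 8072681157974/206156699837
APPEND 48: p_10 = 48·8072681157974 + 259811547967 = 387748507130719, q_10 = 48·206156699837 + 6634956870 = 9902156549046 → 387748507130719/9902156549046
APPEND 18: p_11 = 18·387748507130719 + 8072681157974 = 6987545809510916, q_11 = 18·9902156549046 + 206156699837 = 178444974582665 → 6987545809510916/178444974582665
APPEND 43: p_12 = 43·6987545809510916 + 387748507130719 = 300852218316100107, q_12 = 43·178444974582665 + 9902156549046 = 7683036063603641 → 300852218316100107/7683036063603641
APPEND 15: p_13 = 15·300852218316100107 + 6987545809510916 = 4519770820551012521, q_13 = 15·7683036063603641 + 178444974582665 = 115423985928637280 → 4519770820551012521/115423985928637280
APPEND 41: p_14 = 41·4519770820551012521 + 300852218316100107 = 185611455860907613468, q_14 = 41·115423985928637280 + 7683036063603641 = 4740066459137732121 → 185611455860907613468/4740066459137732121
APPEND 4: p_15 = 4·185611455860907613468 + 4519770820551012521 = 746965594264181466393, q_15 = 4·4740066459137732121 + 115423985928637280 = 19075689822479565764 → 746965594264181466393/19075689822479565764
APPEND 33: p_16 = 33·746965594264181466393 + 185611455860907613468 = 24835476066578896004437, q_16 = 33·19075689822479565764 + 4740066459137732121 = 634237830600963402333 → 24835476066578896004437/634237830600963402333

39/1
235/6
11318655/289051
487154009/12440732
18523170997/473036867
8072681157974/206156699837
387748507130719/9902156549046
300852218316100107/7683036063603641
185611455860907613468/4740066459137732121
746965594264181466393/19075689822479565764
24835476066578896004437/634237830600963402333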